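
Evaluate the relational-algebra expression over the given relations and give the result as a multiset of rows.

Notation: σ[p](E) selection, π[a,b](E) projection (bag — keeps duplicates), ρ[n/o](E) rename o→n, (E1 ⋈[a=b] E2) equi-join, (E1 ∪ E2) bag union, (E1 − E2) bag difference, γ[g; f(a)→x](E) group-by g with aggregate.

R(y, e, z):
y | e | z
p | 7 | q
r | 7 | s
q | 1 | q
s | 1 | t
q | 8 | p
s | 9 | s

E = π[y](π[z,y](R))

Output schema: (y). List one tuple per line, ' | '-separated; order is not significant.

Stepwise |·|:
  R → 6
  π[z,y](R) → 6
  π[y](π[z,y](R)) → 6

== RESULT ==
y
p
q
q
r
s
s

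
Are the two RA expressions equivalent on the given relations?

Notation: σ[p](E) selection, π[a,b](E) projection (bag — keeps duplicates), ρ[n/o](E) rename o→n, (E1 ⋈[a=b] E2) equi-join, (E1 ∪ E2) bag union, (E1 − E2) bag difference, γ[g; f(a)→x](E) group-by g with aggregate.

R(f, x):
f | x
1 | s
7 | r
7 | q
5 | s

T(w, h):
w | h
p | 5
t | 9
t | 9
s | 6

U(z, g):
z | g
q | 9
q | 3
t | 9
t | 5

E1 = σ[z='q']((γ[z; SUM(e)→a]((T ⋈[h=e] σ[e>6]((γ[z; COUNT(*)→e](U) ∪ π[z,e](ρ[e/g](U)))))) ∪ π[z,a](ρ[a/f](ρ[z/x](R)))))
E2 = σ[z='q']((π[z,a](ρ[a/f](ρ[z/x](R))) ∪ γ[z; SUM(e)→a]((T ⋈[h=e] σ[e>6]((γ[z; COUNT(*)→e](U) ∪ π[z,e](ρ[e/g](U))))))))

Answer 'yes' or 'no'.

E1 stepwise |·|:
  T → 4
  U → 4
  γ[z; COUNT(*)→e](U) → 2
  U → 4
  ρ[e/g](U) → 4
  π[z,e](ρ[e/g](U)) → 4
  (γ[z; COUNT(*)→e](U) ∪ π[z,e](ρ[e/g](U))) → 6
  σ[e>6]((γ[z; COUNT(*)→e](U) ∪ π[z,e](ρ[e/g](U)))) → 2
  (T ⋈[h=e] σ[e>6]((γ[z; COUNT(*)→e](U) ∪ π[z,e](ρ[e/g](U))))) → 4
  γ[z; SUM(e)→a]((T ⋈[h=e] σ[e>6]((γ[z; COUNT(*)→e](U) ∪ π[z,e](ρ[e/g](U)))))) → 2
  R → 4
  ρ[z/x](R) → 4
  ρ[a/f](ρ[z/x](R)) → 4
  π[z,a](ρ[a/f](ρ[z/x](R))) → 4
  (γ[z; SUM(e)→a]((T ⋈[h=e] σ[e>6]((γ[z; COUNT(*)→e](U) ∪ π[z,e](ρ[e/g](U)))))) ∪ π[z,a](ρ[a/f](ρ[z/x](R)))) → 6
  σ[z='q']((γ[z; SUM(e)→a]((T ⋈[h=e] σ[e>6]((γ[z; COUNT(*)→e](U) ∪ π[z,e](ρ[e/g](U)))))) ∪ π[z,a](ρ[a/f](ρ[z/x](R))))) → 2
E2 stepwise |·|:
  R → 4
  ρ[z/x](R) → 4
  ρ[a/f](ρ[z/x](R)) → 4
  π[z,a](ρ[a/f](ρ[z/x](R))) → 4
  T → 4
  U → 4
  γ[z; COUNT(*)→e](U) → 2
  U → 4
  ρ[e/g](U) → 4
  π[z,e](ρ[e/g](U)) → 4
  (γ[z; COUNT(*)→e](U) ∪ π[z,e](ρ[e/g](U))) → 6
  σ[e>6]((γ[z; COUNT(*)→e](U) ∪ π[z,e](ρ[e/g](U)))) → 2
  (T ⋈[h=e] σ[e>6]((γ[z; COUNT(*)→e](U) ∪ π[z,e](ρ[e/g](U))))) → 4
  γ[z; SUM(e)→a]((T ⋈[h=e] σ[e>6]((γ[z; COUNT(*)→e](U) ∪ π[z,e](ρ[e/g](U)))))) → 2
  (π[z,a](ρ[a/f](ρ[z/x](R))) ∪ γ[z; SUM(e)→a]((T ⋈[h=e] σ[e>6]((γ[z; COUNT(*)→e](U) ∪ π[z,e](ρ[e/g](U))))))) → 6
  σ[z='q']((π[z,a](ρ[a/f](ρ[z/x](R))) ∪ γ[z; SUM(e)→a]((T ⋈[h=e] σ[e>6]((γ[z; COUNT(*)→e](U) ∪ π[z,e](ρ[e/g](U)))))))) → 2

E1 and E2 produce the same multiset:
z | a
q | 7
q | 18

yes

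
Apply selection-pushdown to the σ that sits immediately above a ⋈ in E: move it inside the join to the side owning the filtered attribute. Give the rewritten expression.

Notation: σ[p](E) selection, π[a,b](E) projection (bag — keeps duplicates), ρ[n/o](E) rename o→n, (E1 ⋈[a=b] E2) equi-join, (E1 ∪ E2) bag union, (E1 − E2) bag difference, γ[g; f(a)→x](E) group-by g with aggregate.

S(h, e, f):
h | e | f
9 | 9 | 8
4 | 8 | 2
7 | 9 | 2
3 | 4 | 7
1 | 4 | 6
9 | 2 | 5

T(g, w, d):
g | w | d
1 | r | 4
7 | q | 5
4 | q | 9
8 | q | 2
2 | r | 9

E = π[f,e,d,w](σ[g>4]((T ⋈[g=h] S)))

σ filters on g, owned by the left side.
E' = π[f,e,d,w]((σ[g>4](T) ⋈[g=h] S))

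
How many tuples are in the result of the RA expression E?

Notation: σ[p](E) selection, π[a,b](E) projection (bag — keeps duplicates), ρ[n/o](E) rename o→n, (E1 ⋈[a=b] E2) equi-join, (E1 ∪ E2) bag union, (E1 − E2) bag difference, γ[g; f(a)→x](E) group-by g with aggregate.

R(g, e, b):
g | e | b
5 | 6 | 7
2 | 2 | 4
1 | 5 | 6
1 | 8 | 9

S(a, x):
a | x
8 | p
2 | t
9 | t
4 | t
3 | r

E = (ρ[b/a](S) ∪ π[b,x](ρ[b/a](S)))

Row counts bottom-up:
  S → 5
  ρ[b/a](S) → 5
  S → 5
  ρ[b/a](S) → 5
  π[b,x](ρ[b/a](S)) → 5
  (ρ[b/a](S) ∪ π[b,x](ρ[b/a](S))) → 10

|E| = 10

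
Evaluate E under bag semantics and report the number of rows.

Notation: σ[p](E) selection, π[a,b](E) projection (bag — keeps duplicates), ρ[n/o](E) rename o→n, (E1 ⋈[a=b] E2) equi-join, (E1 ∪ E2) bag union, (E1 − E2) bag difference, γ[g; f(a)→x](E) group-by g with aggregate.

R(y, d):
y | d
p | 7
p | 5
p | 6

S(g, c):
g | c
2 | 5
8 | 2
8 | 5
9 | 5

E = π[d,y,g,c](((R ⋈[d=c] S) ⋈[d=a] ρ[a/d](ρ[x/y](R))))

Per-node cardinality:
  R → 3
  S → 4
  (R ⋈[d=c] S) → 3
  R → 3
  ρ[x/y](R) → 3
  ρ[a/d](ρ[x/y](R)) → 3
  ((R ⋈[d=c] S) ⋈[d=a] ρ[a/d](ρ[x/y](R))) → 3
  π[d,y,g,c](((R ⋈[d=c] S) ⋈[d=a] ρ[a/d](ρ[x/y](R)))) → 3

|E| = 3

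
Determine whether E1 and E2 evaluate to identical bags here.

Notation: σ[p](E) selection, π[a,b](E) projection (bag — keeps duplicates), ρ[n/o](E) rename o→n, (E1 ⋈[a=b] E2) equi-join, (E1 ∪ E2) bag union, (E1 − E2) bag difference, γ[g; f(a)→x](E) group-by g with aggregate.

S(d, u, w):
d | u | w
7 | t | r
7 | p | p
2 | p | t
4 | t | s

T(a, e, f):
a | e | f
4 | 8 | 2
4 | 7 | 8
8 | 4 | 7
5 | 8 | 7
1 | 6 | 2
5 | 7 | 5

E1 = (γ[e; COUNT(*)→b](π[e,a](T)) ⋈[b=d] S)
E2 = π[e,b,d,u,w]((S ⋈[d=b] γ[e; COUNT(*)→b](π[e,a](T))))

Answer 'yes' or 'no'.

E1 per-node cardinality:
  T → 6
  π[e,a](T) → 6
  γ[e; COUNT(*)→b](π[e,a](T)) → 4
  S → 4
  (γ[e; COUNT(*)→b](π[e,a](T)) ⋈[b=d] S) → 2
E2 per-node cardinality:
  S → 4
  T → 6
  π[e,a](T) → 6
  γ[e; COUNT(*)→b](π[e,a](T)) → 4
  (S ⋈[d=b] γ[e; COUNT(*)→b](π[e,a](T))) → 2
  π[e,b,d,u,w]((S ⋈[d=b] γ[e; COUNT(*)→b](π[e,a](T)))) → 2

E1 and E2 produce the same multiset:
e | b | d | u | w
7 | 2 | 2 | p | t
8 | 2 | 2 | p | t

yes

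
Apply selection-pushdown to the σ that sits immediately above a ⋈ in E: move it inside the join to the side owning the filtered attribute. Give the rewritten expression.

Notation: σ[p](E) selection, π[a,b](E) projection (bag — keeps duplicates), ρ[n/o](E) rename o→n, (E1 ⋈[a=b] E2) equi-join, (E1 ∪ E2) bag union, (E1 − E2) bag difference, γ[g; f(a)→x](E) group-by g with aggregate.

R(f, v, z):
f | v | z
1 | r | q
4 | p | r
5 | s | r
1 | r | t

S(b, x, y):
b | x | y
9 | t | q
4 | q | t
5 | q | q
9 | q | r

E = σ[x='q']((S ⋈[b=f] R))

σ filters on x, owned by the left side.
E' = (σ[x='q'](S) ⋈[b=f] R)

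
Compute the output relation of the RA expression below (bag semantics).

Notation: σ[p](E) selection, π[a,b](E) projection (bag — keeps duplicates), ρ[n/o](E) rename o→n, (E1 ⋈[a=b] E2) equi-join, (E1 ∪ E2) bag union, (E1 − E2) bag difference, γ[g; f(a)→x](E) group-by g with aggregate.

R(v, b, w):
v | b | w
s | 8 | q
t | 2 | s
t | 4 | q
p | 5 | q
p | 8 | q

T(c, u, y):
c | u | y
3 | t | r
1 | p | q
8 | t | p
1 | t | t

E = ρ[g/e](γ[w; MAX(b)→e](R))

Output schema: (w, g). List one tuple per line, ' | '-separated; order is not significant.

Per-node cardinality:
  R → 5
  γ[w; MAX(b)→e](R) → 2
  ρ[g/e](γ[w; MAX(b)→e](R)) → 2

== RESULT ==
w | g
q | 8
s | 2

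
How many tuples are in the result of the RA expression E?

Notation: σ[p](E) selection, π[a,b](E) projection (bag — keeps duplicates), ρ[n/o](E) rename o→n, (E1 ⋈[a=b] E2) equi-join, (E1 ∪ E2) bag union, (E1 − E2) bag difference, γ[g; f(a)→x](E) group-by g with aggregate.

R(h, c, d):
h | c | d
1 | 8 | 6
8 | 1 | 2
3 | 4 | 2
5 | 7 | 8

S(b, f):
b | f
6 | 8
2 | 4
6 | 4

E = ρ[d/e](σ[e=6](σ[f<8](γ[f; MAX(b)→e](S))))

Subexpression sizes:
  S → 3
  γ[f; MAX(b)→e](S) → 2
  σ[f<8](γ[f; MAX(b)→e](S)) → 1
  σ[e=6](σ[f<8](γ[f; MAX(b)→e](S))) → 1
  ρ[d/e](σ[e=6](σ[f<8](γ[f; MAX(b)→e](S)))) → 1

|E| = 1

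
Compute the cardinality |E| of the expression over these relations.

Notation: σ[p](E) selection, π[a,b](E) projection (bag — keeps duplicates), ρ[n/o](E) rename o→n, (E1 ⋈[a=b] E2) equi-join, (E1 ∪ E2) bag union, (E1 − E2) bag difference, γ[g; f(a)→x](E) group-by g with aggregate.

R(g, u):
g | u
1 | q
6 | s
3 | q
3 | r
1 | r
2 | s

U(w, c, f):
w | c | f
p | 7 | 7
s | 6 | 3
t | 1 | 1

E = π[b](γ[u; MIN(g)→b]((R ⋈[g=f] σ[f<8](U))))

Subexpression sizes:
  R → 6
  U → 3
  σ[f<8](U) → 3
  (R ⋈[g=f] σ[f<8](U)) → 4
  γ[u; MIN(g)→b]((R ⋈[g=f] σ[f<8](U))) → 2
  π[b](γ[u; MIN(g)→b]((R ⋈[g=f] σ[f<8](U)))) → 2

|E| = 2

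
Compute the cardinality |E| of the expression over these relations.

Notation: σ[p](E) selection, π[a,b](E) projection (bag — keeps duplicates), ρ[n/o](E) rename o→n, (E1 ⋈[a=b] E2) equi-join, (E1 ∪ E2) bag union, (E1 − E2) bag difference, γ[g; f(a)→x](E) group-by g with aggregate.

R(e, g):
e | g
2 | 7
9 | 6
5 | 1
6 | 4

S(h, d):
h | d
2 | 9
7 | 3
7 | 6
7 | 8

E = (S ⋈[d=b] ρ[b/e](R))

Stepwise |·|:
  S → 4
  R → 4
  ρ[b/e](R) → 4
  (S ⋈[d=b] ρ[b/e](R)) → 2

|E| = 2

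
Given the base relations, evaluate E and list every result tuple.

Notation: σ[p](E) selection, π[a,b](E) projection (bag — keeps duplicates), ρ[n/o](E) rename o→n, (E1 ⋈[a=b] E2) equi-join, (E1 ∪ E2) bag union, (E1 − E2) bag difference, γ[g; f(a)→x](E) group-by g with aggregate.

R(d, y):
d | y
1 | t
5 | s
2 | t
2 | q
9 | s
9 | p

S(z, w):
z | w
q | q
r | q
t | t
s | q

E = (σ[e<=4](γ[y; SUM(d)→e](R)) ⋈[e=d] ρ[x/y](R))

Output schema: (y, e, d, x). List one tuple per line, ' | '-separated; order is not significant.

Stepwise |·|:
  R → 6
  γ[y; SUM(d)→e](R) → 4
  σ[e<=4](γ[y; SUM(d)→e](R)) → 2
  R → 6
  ρ[x/y](R) → 6
  (σ[e<=4](γ[y; SUM(d)→e](R)) ⋈[e=d] ρ[x/y](R)) → 2

== RESULT ==
y | e | d | x
q | 2 | 2 | q
q | 2 | 2 | t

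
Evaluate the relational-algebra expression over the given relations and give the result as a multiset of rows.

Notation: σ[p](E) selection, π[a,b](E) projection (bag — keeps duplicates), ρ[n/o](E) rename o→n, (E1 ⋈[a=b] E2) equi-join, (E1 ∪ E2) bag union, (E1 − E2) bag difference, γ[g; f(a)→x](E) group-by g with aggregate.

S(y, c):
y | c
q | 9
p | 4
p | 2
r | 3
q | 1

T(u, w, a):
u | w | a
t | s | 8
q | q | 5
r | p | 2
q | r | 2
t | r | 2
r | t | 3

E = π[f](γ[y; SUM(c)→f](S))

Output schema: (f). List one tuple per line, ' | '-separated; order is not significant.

Row counts bottom-up:
  S → 5
  γ[y; SUM(c)→f](S) → 3
  π[f](γ[y; SUM(c)→f](S)) → 3

== RESULT ==
f
3
6
10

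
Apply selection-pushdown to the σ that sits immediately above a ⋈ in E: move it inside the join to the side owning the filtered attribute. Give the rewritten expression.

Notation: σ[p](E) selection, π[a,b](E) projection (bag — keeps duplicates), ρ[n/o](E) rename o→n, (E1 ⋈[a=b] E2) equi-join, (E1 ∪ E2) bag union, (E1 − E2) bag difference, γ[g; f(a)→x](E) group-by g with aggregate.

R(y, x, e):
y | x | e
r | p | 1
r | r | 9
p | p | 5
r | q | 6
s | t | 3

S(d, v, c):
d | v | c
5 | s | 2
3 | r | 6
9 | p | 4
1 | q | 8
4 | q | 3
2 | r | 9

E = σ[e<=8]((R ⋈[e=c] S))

σ filters on e, owned by the left side.
E' = (σ[e<=8](R) ⋈[e=c] S)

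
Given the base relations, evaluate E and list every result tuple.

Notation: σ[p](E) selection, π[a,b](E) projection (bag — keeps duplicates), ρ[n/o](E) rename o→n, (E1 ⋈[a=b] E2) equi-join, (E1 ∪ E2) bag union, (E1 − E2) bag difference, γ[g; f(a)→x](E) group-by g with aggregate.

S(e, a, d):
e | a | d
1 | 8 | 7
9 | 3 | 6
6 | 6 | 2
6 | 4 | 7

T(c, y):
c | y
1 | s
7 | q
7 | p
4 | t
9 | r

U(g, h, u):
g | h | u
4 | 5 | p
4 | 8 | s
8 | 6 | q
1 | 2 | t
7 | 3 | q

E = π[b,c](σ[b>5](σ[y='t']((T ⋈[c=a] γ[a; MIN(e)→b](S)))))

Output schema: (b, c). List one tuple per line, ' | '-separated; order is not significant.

Per-node cardinality:
  T → 5
  S → 4
  γ[a; MIN(e)→b](S) → 4
  (T ⋈[c=a] γ[a; MIN(e)→b](S)) → 1
  σ[y='t']((T ⋈[c=a] γ[a; MIN(e)→b](S))) → 1
  σ[b>5](σ[y='t']((T ⋈[c=a] γ[a; MIN(e)→b](S)))) → 1
  π[b,c](σ[b>5](σ[y='t']((T ⋈[c=a] γ[a; MIN(e)→b](S))))) → 1

== RESULT ==
b | c
6 | 4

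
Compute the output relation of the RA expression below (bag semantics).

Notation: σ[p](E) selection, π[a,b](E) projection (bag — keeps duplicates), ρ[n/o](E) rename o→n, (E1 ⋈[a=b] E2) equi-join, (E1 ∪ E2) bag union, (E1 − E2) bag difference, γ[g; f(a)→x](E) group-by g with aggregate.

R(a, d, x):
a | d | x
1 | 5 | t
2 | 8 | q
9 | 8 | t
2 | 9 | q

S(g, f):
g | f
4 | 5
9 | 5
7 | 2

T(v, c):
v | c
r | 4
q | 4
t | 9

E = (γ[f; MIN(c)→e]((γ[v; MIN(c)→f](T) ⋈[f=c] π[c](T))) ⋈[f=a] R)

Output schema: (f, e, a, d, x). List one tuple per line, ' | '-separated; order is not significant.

Row counts bottom-up:
  T → 3
  γ[v; MIN(c)→f](T) → 3
  T → 3
  π[c](T) → 3
  (γ[v; MIN(c)→f](T) ⋈[f=c] π[c](T)) → 5
  γ[f; MIN(c)→e]((γ[v; MIN(c)→f](T) ⋈[f=c] π[c](T))) → 2
  R → 4
  (γ[f; MIN(c)→e]((γ[v; MIN(c)→f](T) ⋈[f=c] π[c](T))) ⋈[f=a] R) → 1

== RESULT ==
f | e | a | d | x
9 | 9 | 9 | 8 | t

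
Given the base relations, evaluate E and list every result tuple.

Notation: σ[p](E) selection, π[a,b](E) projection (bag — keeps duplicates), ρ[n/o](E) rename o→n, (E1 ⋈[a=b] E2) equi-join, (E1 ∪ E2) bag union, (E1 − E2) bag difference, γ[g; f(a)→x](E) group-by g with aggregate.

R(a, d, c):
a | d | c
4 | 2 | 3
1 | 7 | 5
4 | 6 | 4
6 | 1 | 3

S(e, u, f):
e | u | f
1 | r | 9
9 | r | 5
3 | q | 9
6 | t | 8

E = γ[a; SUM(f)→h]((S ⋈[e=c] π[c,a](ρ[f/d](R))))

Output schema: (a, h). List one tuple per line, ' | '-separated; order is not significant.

Per-node cardinality:
  S → 4
  R → 4
  ρ[f/d](R) → 4
  π[c,a](ρ[f/d](R)) → 4
  (S ⋈[e=c] π[c,a](ρ[f/d](R))) → 2
  γ[a; SUM(f)→h]((S ⋈[e=c] π[c,a](ρ[f/d](R)))) → 2

== RESULT ==
a | h
4 | 9
6 | 9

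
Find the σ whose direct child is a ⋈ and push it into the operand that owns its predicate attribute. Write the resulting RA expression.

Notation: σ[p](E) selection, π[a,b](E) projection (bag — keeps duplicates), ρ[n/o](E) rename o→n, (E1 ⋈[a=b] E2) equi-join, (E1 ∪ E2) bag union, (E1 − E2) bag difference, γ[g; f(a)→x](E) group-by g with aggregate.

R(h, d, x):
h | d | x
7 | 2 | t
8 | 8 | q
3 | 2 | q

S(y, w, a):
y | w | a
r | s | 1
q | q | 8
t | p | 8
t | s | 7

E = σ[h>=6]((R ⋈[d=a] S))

σ filters on h, owned by the left side.
E' = (σ[h>=6](R) ⋈[d=a] S)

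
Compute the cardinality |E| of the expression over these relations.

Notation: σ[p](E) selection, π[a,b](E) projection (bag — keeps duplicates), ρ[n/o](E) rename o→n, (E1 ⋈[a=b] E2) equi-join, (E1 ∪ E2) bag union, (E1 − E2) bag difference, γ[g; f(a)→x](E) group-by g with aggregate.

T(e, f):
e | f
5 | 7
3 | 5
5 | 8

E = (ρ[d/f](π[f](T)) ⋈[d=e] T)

Row counts bottom-up:
  T → 3
  π[f](T) → 3
  ρ[d/f](π[f](T)) → 3
  T → 3
  (ρ[d/f](π[f](T)) ⋈[d=e] T) → 2

|E| = 2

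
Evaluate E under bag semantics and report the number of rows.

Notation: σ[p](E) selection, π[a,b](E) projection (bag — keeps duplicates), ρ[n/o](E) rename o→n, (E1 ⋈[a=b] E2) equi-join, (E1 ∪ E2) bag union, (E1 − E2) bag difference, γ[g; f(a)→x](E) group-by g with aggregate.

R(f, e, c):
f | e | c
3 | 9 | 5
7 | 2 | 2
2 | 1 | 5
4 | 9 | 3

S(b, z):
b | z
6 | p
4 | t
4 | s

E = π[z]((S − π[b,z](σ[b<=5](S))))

Subexpression sizes:
  S → 3
  S → 3
  σ[b<=5](S) → 2
  π[b,z](σ[b<=5](S)) → 2
  (S − π[b,z](σ[b<=5](S))) → 1
  π[z]((S − π[b,z](σ[b<=5](S)))) → 1

|E| = 1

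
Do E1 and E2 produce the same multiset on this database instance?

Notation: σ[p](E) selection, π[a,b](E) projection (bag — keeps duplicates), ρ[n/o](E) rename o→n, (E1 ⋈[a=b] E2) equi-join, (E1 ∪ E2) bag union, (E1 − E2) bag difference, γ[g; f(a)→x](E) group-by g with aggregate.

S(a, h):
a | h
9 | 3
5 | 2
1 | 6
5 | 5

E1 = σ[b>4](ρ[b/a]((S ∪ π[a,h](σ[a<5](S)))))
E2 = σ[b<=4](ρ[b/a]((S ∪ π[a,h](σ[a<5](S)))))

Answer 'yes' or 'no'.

E1 per-node cardinality:
  S → 4
  S → 4
  σ[a<5](S) → 1
  π[a,h](σ[a<5](S)) → 1
  (S ∪ π[a,h](σ[a<5](S))) → 5
  ρ[b/a]((S ∪ π[a,h](σ[a<5](S)))) → 5
  σ[b>4](ρ[b/a]((S ∪ π[a,h](σ[a<5](S))))) → 3
E2 per-node cardinality:
  S → 4
  S → 4
  σ[a<5](S) → 1
  π[a,h](σ[a<5](S)) → 1
  (S ∪ π[a,h](σ[a<5](S))) → 5
  ρ[b/a]((S ∪ π[a,h](σ[a<5](S)))) → 5
  σ[b<=4](ρ[b/a]((S ∪ π[a,h](σ[a<5](S))))) → 2

E1 result:
b | h
5 | 2
5 | 5
9 | 3
E2 result:
b | h
1 | 6
1 | 6
Witness: (1, 6) appears 0× in E1 but 2× in E2.

no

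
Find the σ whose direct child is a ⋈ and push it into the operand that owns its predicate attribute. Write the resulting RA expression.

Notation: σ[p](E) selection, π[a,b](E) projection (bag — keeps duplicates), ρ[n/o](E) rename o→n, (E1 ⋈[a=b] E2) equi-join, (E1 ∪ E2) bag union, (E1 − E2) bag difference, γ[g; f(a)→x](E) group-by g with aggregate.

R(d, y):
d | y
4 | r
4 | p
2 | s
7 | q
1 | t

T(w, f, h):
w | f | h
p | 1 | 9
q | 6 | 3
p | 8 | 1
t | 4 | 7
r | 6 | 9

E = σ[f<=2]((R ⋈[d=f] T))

σ filters on f, owned by the right side.
E' = (R ⋈[d=f] σ[f<=2](T))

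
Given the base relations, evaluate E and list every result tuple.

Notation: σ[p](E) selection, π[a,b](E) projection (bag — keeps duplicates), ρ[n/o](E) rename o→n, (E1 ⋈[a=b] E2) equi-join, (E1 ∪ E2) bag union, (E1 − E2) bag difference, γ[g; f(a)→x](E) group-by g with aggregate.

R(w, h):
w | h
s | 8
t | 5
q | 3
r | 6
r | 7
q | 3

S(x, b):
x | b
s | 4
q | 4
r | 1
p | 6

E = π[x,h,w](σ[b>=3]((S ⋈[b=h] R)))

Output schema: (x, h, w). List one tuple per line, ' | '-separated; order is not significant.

Per-node cardinality:
  S → 4
  R → 6
  (S ⋈[b=h] R) → 1
  σ[b>=3]((S ⋈[b=h] R)) → 1
  π[x,h,w](σ[b>=3]((S ⋈[b=h] R))) → 1

== RESULT ==
x | h | w
p | 6 | r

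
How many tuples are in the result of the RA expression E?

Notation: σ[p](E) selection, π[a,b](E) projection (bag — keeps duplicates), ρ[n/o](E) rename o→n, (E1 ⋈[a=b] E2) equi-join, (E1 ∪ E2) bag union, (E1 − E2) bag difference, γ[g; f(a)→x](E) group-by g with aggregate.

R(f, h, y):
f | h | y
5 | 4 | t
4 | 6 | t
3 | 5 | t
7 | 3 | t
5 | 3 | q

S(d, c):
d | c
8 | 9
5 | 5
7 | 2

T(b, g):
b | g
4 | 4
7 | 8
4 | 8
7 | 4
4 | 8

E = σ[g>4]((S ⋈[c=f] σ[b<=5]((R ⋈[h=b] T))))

Stepwise |·|:
  S → 3
  R → 5
  T → 5
  (R ⋈[h=b] T) → 3
  σ[b<=5]((R ⋈[h=b] T)) → 3
  (S ⋈[c=f] σ[b<=5]((R ⋈[h=b] T))) → 3
  σ[g>4]((S ⋈[c=f] σ[b<=5]((R ⋈[h=b] T)))) → 2

|E| = 2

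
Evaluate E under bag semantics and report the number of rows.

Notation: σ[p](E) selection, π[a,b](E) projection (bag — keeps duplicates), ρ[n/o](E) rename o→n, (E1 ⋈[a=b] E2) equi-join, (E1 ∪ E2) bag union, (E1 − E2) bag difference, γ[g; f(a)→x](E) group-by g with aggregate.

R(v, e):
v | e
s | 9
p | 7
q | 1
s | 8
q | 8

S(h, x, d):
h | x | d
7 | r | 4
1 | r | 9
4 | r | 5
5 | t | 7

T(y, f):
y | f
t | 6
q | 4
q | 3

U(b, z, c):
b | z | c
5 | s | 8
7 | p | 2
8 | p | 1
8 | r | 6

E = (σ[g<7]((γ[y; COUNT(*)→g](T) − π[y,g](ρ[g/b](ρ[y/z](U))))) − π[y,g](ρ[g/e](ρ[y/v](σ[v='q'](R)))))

Row counts bottom-up:
  T → 3
  γ[y; COUNT(*)→g](T) → 2
  U → 4
  ρ[y/z](U) → 4
  ρ[g/b](ρ[y/z](U)) → 4
  π[y,g](ρ[g/b](ρ[y/z](U))) → 4
  (γ[y; COUNT(*)→g](T) − π[y,g](ρ[g/b](ρ[y/z](U)))) → 2
  σ[g<7]((γ[y; COUNT(*)→g](T) − π[y,g](ρ[g/b](ρ[y/z](U))))) → 2
  R → 5
  σ[v='q'](R) → 2
  ρ[y/v](σ[v='q'](R)) → 2
  ρ[g/e](ρ[y/v](σ[v='q'](R))) → 2
  π[y,g](ρ[g/e](ρ[y/v](σ[v='q'](R)))) → 2
  (σ[g<7]((γ[y; COUNT(*)→g](T) − π[y,g](ρ[g/b](ρ[y/z](U))))) − π[y,g](ρ[g/e](ρ[y/v](σ[v='q'](R))))) → 2

|E| = 2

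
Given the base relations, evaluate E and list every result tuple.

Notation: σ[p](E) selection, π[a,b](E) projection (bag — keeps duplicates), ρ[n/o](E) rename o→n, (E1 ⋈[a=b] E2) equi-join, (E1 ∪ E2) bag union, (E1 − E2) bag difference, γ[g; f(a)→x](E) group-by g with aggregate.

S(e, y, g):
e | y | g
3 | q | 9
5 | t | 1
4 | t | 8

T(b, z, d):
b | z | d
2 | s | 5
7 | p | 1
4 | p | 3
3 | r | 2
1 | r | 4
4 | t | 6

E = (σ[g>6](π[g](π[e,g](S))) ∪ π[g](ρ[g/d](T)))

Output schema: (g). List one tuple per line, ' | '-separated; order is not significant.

Row counts bottom-up:
  S → 3
  π[e,g](S) → 3
  π[g](π[e,g](S)) → 3
  σ[g>6](π[g](π[e,g](S))) → 2
  T → 6
  ρ[g/d](T) → 6
  π[g](ρ[g/d](T)) → 6
  (σ[g>6](π[g](π[e,g](S))) ∪ π[g](ρ[g/d](T))) → 8

== RESULT ==
g
1
2
3
4
5
6
8
9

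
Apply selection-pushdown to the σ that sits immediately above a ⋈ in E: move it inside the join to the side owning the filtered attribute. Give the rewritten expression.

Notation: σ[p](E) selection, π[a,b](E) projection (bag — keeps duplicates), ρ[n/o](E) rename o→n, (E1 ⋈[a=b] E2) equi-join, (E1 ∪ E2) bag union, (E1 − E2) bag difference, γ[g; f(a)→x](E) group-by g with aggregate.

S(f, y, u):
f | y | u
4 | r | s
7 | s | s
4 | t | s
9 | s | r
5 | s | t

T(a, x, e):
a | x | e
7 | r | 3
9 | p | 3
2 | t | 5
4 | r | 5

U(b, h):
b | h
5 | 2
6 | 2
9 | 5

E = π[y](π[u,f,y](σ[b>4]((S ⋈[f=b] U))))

σ filters on b, owned by the right side.
E' = π[y](π[u,f,y]((S ⋈[f=b] σ[b>4](U))))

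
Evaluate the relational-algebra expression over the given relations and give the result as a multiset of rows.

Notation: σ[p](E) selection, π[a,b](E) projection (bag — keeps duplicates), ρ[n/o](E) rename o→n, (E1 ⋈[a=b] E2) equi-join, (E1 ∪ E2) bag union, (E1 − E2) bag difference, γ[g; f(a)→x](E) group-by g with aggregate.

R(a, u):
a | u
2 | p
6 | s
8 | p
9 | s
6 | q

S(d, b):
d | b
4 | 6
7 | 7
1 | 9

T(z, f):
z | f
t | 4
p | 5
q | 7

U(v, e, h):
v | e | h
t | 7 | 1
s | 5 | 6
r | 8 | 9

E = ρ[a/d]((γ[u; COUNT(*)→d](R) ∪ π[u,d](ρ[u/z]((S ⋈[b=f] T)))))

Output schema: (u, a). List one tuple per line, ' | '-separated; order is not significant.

Per-node cardinality:
  R → 5
  γ[u; COUNT(*)→d](R) → 3
  S → 3
  T → 3
  (S ⋈[b=f] T) → 1
  ρ[u/z]((S ⋈[b=f] T)) → 1
  π[u,d](ρ[u/z]((S ⋈[b=f] T))) → 1
  (γ[u; COUNT(*)→d](R) ∪ π[u,d](ρ[u/z]((S ⋈[b=f] T)))) → 4
  ρ[a/d]((γ[u; COUNT(*)→d](R) ∪ π[u,d](ρ[u/z]((S ⋈[b=f] T))))) → 4

== RESULT ==
u | a
p | 2
q | 1
q | 7
s | 2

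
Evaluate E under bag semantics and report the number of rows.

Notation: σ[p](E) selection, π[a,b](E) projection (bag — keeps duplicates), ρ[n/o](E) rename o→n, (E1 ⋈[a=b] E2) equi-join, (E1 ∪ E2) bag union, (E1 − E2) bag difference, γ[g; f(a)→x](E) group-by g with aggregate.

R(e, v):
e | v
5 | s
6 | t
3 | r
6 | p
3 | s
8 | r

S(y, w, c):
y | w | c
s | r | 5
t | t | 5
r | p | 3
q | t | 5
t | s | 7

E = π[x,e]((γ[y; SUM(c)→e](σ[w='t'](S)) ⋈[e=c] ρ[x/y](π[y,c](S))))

Stepwise |·|:
  S → 5
  σ[w='t'](S) → 2
  γ[y; SUM(c)→e](σ[w='t'](S)) → 2
  S → 5
  π[y,c](S) → 5
  ρ[x/y](π[y,c](S)) → 5
  (γ[y; SUM(c)→e](σ[w='t'](S)) ⋈[e=c] ρ[x/y](π[y,c](S))) → 6
  π[x,e]((γ[y; SUM(c)→e](σ[w='t'](S)) ⋈[e=c] ρ[x/y](π[y,c](S)))) → 6

|E| = 6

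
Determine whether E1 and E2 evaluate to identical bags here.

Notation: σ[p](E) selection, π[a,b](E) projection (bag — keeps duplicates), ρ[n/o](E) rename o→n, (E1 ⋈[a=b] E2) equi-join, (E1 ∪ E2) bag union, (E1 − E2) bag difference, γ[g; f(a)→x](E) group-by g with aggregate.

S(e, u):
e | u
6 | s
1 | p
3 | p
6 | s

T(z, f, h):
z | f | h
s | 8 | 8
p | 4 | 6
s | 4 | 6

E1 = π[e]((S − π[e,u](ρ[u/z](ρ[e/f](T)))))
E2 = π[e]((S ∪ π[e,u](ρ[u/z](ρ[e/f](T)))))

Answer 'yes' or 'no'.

E1 subexpression sizes:
  S → 4
  T → 3
  ρ[e/f](T) → 3
  ρ[u/z](ρ[e/f](T)) → 3
  π[e,u](ρ[u/z](ρ[e/f](T))) → 3
  (S − π[e,u](ρ[u/z](ρ[e/f](T)))) → 4
  π[e]((S − π[e,u](ρ[u/z](ρ[e/f](T))))) → 4
E2 subexpression sizes:
  S → 4
  T → 3
  ρ[e/f](T) → 3
  ρ[u/z](ρ[e/f](T)) → 3
  π[e,u](ρ[u/z](ρ[e/f](T))) → 3
  (S ∪ π[e,u](ρ[u/z](ρ[e/f](T)))) → 7
  π[e]((S ∪ π[e,u](ρ[u/z](ρ[e/f](T))))) → 7

E1 result:
e
1
3
6
6
E2 result:
e
1
3
4
4
6
6
8
Witness: (8,) appears 0× in E1 but 1× in E2.

no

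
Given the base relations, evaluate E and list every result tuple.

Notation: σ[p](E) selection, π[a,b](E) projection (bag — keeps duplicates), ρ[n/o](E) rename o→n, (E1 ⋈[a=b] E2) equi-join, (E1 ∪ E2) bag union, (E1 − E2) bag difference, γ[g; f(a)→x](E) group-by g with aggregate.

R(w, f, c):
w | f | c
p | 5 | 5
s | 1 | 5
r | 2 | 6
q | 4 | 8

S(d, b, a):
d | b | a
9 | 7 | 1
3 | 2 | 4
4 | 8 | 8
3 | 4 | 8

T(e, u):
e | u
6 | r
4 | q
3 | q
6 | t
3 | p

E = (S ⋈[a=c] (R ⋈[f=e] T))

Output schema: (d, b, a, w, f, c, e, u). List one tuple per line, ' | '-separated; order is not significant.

Row counts bottom-up:
  S → 4
  R → 4
  T → 5
  (R ⋈[f=e] T) → 1
  (S ⋈[a=c] (R ⋈[f=e] T)) → 2

== RESULT ==
d | b | a | w | f | c | e | u
3 | 4 | 8 | q | 4 | 8 | 4 | q
4 | 8 | 8 | q | 4 | 8 | 4 | q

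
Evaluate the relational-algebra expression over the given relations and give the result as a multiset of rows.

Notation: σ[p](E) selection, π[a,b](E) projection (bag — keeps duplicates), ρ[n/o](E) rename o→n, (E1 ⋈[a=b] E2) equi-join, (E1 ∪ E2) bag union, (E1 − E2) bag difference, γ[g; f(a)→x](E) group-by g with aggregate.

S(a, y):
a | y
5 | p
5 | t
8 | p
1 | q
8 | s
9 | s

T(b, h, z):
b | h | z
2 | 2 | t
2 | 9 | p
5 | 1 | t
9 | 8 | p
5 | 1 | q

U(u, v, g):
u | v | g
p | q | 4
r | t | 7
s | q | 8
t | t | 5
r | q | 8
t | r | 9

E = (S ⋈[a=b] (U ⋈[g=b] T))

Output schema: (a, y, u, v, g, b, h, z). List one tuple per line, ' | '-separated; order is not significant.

Subexpression sizes:
  S → 6
  U → 6
  T → 5
  (U ⋈[g=b] T) → 3
  (S ⋈[a=b] (U ⋈[g=b] T)) → 5

== RESULT ==
a | y | u | v | g | b | h | z
5 | p | t | t | 5 | 5 | 1 | q
5 | p | t | t | 5 | 5 | 1 | t
5 | t | t | t | 5 | 5 | 1 | q
5 | t | t | t | 5 | 5 | 1 | t
9 | s | t | r | 9 | 9 | 8 | p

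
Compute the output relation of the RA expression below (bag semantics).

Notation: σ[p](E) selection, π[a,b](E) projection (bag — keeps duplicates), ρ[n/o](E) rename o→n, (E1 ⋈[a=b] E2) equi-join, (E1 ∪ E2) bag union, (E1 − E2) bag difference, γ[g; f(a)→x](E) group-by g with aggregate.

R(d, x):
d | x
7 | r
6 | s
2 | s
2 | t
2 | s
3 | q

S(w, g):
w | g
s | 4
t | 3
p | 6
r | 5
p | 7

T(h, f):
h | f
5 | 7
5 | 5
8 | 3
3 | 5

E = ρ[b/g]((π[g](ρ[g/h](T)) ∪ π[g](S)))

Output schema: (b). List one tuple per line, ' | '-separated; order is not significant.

Per-node cardinality:
  T → 4
  ρ[g/h](T) → 4
  π[g](ρ[g/h](T)) → 4
  S → 5
  π[g](S) → 5
  (π[g](ρ[g/h](T)) ∪ π[g](S)) → 9
  ρ[b/g]((π[g](ρ[g/h](T)) ∪ π[g](S))) → 9

== RESULT ==
b
3
3
4
5
5
5
6
7
8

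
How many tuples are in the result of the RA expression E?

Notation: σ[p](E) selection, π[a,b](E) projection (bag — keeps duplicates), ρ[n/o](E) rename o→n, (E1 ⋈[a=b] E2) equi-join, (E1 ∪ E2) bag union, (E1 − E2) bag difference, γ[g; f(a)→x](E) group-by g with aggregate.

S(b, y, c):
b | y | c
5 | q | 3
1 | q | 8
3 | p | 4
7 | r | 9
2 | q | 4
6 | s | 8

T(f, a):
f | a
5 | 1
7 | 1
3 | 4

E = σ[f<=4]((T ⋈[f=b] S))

Stepwise |·|:
  T → 3
  S → 6
  (T ⋈[f=b] S) → 3
  σ[f<=4]((T ⋈[f=b] S)) → 1

|E| = 1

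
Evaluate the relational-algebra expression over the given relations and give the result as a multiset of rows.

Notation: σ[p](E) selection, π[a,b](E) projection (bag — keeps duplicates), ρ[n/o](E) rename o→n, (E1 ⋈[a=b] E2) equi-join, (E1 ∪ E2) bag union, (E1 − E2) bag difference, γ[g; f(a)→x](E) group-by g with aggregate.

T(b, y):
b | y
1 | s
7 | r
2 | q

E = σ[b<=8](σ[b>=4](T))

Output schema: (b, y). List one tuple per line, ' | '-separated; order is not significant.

Subexpression sizes:
  T → 3
  σ[b>=4](T) → 1
  σ[b<=8](σ[b>=4](T)) → 1

== RESULT ==
b | y
7 | r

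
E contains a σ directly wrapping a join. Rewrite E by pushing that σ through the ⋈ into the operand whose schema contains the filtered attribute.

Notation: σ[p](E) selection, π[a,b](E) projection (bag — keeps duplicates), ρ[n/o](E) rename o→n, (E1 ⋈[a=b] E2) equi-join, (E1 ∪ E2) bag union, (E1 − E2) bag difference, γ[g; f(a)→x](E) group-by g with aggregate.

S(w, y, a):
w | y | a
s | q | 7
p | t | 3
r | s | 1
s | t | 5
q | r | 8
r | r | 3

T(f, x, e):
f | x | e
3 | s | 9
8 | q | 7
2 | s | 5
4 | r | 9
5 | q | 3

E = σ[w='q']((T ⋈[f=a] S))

σ filters on w, owned by the right side.
E' = (T ⋈[f=a] σ[w='q'](S))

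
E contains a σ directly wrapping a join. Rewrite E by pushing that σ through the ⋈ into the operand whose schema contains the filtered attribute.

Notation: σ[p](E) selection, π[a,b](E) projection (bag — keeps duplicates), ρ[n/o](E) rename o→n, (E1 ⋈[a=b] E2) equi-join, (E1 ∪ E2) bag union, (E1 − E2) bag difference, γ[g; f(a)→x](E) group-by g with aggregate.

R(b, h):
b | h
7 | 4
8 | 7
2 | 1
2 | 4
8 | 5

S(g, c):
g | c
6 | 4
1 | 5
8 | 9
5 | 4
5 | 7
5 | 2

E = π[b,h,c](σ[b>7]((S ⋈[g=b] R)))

σ filters on b, owned by the right side.
E' = π[b,h,c]((S ⋈[g=b] σ[b>7](R)))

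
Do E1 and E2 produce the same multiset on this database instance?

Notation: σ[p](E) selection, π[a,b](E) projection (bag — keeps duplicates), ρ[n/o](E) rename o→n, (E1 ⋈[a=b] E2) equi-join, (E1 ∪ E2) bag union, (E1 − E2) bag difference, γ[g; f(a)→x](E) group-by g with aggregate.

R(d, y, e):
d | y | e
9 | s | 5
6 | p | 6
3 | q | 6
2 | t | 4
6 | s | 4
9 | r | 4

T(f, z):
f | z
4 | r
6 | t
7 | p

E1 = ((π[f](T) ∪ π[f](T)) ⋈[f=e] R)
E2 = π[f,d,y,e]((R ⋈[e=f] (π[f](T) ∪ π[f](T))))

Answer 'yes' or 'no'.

E1 stepwise |·|:
  T → 3
  π[f](T) → 3
  T → 3
  π[f](T) → 3
  (π[f](T) ∪ π[f](T)) → 6
  R → 6
  ((π[f](T) ∪ π[f](T)) ⋈[f=e] R) → 10
E2 stepwise |·|:
  R → 6
  T → 3
  π[f](T) → 3
  T → 3
  π[f](T) → 3
  (π[f](T) ∪ π[f](T)) → 6
  (R ⋈[e=f] (π[f](T) ∪ π[f](T))) → 10
  π[f,d,y,e]((R ⋈[e=f] (π[f](T) ∪ π[f](T)))) → 10

E1 and E2 produce the same multiset:
f | d | y | e
4 | 2 | t | 4
4 | 2 | t | 4
4 | 6 | s | 4
4 | 6 | s | 4
4 | 9 | r | 4
4 | 9 | r | 4
6 | 3 | q | 6
6 | 3 | q | 6
6 | 6 | p | 6
6 | 6 | p | 6

yes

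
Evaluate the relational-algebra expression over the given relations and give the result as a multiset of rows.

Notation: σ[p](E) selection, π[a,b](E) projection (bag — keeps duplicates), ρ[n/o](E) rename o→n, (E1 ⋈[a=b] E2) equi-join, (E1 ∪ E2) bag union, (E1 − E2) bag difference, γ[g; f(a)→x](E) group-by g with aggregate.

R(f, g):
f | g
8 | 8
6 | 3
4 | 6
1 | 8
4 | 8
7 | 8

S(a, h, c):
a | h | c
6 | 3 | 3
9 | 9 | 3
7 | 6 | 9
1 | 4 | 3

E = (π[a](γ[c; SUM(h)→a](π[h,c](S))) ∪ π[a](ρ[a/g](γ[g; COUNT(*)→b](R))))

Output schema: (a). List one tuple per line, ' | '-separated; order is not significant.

Stepwise |·|:
  S → 4
  π[h,c](S) → 4
  γ[c; SUM(h)→a](π[h,c](S)) → 2
  π[a](γ[c; SUM(h)→a](π[h,c](S))) → 2
  R → 6
  γ[g; COUNT(*)→b](R) → 3
  ρ[a/g](γ[g; COUNT(*)→b](R)) → 3
  π[a](ρ[a/g](γ[g; COUNT(*)→b](R))) → 3
  (π[a](γ[c; SUM(h)→a](π[h,c](S))) ∪ π[a](ρ[a/g](γ[g; COUNT(*)→b](R)))) → 5

== RESULT ==
a
3
6
6
8
16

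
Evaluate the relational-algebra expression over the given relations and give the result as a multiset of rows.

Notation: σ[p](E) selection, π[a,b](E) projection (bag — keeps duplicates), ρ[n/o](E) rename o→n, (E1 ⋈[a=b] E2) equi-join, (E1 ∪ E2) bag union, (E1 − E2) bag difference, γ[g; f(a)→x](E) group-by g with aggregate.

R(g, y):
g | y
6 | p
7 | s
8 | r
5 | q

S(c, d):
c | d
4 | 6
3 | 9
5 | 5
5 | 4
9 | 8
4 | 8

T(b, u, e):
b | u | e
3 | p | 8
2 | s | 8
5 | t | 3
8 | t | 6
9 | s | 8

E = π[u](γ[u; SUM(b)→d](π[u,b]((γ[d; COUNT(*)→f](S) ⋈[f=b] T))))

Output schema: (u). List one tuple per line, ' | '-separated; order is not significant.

Subexpression sizes:
  S → 6
  γ[d; COUNT(*)→f](S) → 5
  T → 5
  (γ[d; COUNT(*)→f](S) ⋈[f=b] T) → 1
  π[u,b]((γ[d; COUNT(*)→f](S) ⋈[f=b] T)) → 1
  γ[u; SUM(b)→d](π[u,b]((γ[d; COUNT(*)→f](S) ⋈[f=b] T))) → 1
  π[u](γ[u; SUM(b)→d](π[u,b]((γ[d; COUNT(*)→f](S) ⋈[f=b] T)))) → 1

== RESULT ==
u
s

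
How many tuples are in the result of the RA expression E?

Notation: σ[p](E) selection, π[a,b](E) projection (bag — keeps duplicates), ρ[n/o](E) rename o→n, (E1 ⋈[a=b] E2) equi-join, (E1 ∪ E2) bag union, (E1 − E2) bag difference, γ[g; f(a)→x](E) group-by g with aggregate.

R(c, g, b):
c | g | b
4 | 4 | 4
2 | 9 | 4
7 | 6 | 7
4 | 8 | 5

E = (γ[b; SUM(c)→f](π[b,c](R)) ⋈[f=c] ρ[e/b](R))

Per-node cardinality:
  R → 4
  π[b,c](R) → 4
  γ[b; SUM(c)→f](π[b,c](R)) → 3
  R → 4
  ρ[e/b](R) → 4
  (γ[b; SUM(c)→f](π[b,c](R)) ⋈[f=c] ρ[e/b](R)) → 3

|E| = 3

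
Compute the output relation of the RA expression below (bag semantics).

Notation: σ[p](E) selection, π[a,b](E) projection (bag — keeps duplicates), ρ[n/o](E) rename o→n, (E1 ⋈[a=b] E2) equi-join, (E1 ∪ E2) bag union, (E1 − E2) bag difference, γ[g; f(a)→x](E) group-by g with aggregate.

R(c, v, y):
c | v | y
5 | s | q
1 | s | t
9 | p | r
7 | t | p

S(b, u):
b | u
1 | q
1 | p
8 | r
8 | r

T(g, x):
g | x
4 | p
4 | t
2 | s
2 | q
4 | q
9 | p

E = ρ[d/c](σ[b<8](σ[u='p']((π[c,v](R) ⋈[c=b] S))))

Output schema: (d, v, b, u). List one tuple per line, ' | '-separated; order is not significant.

Row counts bottom-up:
  R → 4
  π[c,v](R) → 4
  S → 4
  (π[c,v](R) ⋈[c=b] S) → 2
  σ[u='p']((π[c,v](R) ⋈[c=b] S)) → 1
  σ[b<8](σ[u='p']((π[c,v](R) ⋈[c=b] S))) → 1
  ρ[d/c](σ[b<8](σ[u='p']((π[c,v](R) ⋈[c=b] S)))) → 1

== RESULT ==
d | v | b | u
1 | s | 1 | p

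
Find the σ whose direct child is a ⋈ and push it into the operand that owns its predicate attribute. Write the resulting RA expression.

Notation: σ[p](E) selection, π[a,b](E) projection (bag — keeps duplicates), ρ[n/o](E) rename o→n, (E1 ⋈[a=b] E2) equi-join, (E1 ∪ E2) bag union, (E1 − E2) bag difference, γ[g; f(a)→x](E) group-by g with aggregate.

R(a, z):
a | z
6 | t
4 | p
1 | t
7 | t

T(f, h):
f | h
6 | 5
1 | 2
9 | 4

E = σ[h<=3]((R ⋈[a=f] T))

σ filters on h, owned by the right side.
E' = (R ⋈[a=f] σ[h<=3](T))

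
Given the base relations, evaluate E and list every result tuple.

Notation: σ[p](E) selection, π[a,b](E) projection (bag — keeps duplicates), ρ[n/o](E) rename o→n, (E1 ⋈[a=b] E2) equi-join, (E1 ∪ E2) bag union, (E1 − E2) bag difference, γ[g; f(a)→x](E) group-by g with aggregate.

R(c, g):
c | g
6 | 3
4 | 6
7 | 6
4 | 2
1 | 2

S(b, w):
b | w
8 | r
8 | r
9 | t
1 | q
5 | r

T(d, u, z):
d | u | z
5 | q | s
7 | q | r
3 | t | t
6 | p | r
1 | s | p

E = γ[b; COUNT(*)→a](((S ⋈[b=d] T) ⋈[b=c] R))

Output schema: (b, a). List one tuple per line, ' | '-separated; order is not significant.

Per-node cardinality:
  S → 5
  T → 5
  (S ⋈[b=d] T) → 2
  R → 5
  ((S ⋈[b=d] T) ⋈[b=c] R) → 1
  γ[b; COUNT(*)→a](((S ⋈[b=d] T) ⋈[b=c] R)) → 1

== RESULT ==
b | a
1 | 1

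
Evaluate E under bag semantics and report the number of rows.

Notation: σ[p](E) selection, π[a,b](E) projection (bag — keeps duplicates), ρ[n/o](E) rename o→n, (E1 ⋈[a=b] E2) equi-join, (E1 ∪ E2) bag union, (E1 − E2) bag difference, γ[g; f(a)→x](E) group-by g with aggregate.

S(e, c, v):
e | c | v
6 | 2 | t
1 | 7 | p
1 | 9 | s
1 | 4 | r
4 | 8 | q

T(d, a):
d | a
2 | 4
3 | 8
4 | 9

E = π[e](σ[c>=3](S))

Stepwise |·|:
  S → 5
  σ[c>=3](S) → 4
  π[e](σ[c>=3](S)) → 4

|E| = 4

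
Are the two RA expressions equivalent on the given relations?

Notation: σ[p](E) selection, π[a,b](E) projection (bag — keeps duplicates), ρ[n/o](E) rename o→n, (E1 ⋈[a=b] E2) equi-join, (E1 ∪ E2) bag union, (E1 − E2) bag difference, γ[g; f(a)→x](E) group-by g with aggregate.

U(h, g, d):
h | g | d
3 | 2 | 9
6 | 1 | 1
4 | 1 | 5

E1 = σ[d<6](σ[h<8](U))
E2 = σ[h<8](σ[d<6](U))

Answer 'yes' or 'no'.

E1 row counts bottom-up:
  U → 3
  σ[h<8](U) → 3
  σ[d<6](σ[h<8](U)) → 2
E2 row counts bottom-up:
  U → 3
  σ[d<6](U) → 2
  σ[h<8](σ[d<6](U)) → 2

E1 and E2 produce the same multiset:
h | g | d
4 | 1 | 5
6 | 1 | 1

yes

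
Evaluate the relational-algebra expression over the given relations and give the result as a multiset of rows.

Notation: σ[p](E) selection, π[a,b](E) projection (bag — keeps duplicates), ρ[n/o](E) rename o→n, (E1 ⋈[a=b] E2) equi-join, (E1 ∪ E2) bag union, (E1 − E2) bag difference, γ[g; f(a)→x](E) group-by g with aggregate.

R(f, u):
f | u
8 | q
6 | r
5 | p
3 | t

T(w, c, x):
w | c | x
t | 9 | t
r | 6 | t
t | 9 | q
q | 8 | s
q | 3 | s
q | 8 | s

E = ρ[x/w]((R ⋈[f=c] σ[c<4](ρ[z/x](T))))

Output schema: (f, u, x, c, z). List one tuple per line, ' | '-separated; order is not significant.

Subexpression sizes:
  R → 4
  T → 6
  ρ[z/x](T) → 6
  σ[c<4](ρ[z/x](T)) → 1
  (R ⋈[f=c] σ[c<4](ρ[z/x](T))) → 1
  ρ[x/w]((R ⋈[f=c] σ[c<4](ρ[z/x](T)))) → 1

== RESULT ==
f | u | x | c | z
3 | t | q | 3 | s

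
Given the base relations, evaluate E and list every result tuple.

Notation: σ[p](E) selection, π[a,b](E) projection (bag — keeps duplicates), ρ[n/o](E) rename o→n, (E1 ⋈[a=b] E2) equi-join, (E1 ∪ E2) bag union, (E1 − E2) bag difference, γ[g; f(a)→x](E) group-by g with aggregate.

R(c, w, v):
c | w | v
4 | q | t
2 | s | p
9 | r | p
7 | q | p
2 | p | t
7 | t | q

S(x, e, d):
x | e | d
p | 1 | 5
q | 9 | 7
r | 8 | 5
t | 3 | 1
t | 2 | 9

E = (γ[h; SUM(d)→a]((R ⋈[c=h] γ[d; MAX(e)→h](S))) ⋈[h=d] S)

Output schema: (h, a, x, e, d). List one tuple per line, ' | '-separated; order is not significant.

Subexpression sizes:
  R → 6
  S → 5
  γ[d; MAX(e)→h](S) → 4
  (R ⋈[c=h] γ[d; MAX(e)→h](S)) → 3
  γ[h; SUM(d)→a]((R ⋈[c=h] γ[d; MAX(e)→h](S))) → 2
  S → 5
  (γ[h; SUM(d)→a]((R ⋈[c=h] γ[d; MAX(e)→h](S))) ⋈[h=d] S) → 1

== RESULT ==
h | a | x | e | d
9 | 7 | t | 2 | 9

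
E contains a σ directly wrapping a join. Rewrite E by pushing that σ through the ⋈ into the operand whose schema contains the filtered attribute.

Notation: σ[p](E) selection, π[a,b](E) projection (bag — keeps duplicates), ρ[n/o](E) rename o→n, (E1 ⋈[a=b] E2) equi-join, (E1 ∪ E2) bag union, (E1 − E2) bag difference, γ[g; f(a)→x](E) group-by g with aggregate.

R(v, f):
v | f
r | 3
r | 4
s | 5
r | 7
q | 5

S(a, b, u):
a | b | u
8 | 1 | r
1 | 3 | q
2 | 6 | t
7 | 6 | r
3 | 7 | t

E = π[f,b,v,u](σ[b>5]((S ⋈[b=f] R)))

σ filters on b, owned by the left side.
E' = π[f,b,v,u]((σ[b>5](S) ⋈[b=f] R))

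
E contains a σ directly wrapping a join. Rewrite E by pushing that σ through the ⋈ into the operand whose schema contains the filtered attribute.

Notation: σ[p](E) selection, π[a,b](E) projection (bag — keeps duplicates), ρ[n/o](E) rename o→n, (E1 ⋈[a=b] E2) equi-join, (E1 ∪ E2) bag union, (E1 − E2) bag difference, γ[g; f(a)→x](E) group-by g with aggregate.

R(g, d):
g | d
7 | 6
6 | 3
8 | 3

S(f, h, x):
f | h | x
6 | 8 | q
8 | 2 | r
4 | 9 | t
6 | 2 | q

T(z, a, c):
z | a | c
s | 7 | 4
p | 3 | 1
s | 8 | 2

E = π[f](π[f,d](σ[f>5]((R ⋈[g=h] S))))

σ filters on f, owned by the right side.
E' = π[f](π[f,d]((R ⋈[g=h] σ[f>5](S))))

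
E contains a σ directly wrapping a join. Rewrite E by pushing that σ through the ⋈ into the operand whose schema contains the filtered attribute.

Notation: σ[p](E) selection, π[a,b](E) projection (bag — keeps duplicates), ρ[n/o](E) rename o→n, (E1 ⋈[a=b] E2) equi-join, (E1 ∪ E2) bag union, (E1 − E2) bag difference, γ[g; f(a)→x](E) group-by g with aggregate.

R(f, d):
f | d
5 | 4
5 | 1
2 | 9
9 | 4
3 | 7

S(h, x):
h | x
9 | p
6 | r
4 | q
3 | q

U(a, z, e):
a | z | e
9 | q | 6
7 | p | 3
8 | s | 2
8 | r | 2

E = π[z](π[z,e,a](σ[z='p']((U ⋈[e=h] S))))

σ filters on z, owned by the left side.
E' = π[z](π[z,e,a]((σ[z='p'](U) ⋈[e=h] S)))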